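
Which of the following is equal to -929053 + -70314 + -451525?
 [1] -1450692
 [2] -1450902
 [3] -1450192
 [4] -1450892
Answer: 4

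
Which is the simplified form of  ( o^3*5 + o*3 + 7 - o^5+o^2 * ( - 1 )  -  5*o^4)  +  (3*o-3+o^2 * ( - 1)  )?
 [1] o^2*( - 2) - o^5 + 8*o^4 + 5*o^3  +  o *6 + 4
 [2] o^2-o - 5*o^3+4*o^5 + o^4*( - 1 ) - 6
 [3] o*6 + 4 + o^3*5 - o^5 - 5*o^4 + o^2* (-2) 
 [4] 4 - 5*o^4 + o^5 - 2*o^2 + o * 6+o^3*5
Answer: 3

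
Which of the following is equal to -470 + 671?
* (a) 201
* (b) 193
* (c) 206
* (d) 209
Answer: a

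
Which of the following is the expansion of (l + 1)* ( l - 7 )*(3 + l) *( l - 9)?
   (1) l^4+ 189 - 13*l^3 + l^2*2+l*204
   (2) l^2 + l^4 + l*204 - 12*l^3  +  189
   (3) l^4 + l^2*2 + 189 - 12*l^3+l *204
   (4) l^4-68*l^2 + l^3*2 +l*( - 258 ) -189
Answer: 3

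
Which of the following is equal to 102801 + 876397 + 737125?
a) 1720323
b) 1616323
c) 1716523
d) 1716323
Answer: d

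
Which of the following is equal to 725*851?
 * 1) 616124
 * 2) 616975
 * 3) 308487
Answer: 2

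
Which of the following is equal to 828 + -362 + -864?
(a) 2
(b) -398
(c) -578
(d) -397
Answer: b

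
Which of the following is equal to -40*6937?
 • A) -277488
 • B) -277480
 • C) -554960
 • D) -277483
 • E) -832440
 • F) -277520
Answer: B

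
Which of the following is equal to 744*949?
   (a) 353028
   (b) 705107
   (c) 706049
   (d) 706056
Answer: d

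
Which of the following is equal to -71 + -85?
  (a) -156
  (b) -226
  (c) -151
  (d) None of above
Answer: a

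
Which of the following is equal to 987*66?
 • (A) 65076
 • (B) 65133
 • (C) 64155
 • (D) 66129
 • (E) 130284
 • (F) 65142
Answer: F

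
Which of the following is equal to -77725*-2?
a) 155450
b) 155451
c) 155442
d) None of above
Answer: a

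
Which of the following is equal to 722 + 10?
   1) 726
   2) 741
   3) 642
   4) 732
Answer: 4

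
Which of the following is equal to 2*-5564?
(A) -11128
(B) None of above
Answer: A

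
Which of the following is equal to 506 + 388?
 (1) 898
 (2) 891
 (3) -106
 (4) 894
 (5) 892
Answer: 4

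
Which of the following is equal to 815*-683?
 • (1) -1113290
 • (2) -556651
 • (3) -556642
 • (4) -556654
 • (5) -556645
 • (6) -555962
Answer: 5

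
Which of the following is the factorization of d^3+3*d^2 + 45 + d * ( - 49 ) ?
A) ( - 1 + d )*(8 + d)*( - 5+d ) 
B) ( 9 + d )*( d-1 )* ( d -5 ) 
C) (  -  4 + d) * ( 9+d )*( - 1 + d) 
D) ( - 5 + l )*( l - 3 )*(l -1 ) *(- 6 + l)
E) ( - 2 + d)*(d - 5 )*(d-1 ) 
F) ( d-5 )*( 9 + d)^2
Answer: B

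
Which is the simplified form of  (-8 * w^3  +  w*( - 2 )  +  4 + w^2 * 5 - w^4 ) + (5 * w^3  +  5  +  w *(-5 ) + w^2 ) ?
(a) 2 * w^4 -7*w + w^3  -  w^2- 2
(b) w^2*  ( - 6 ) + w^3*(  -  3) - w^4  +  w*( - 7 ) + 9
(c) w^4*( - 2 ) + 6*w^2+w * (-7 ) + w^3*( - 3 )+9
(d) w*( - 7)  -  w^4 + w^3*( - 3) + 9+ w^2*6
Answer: d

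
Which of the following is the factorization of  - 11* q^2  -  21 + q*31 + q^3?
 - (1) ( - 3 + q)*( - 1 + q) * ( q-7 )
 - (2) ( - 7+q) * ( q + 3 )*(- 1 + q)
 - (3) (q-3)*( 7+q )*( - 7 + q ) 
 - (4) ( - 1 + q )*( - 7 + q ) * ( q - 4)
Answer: 1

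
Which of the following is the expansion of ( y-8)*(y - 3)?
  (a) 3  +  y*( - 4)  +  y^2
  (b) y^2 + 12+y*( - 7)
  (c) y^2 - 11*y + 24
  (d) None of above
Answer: c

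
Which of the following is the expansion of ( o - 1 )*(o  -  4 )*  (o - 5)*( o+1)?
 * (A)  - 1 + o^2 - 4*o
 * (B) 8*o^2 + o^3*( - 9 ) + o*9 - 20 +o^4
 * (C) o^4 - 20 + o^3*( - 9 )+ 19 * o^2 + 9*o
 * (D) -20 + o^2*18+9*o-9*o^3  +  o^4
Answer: C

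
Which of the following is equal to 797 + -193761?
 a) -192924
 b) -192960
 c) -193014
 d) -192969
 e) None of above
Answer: e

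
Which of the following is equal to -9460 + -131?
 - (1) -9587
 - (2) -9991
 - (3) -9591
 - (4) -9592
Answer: 3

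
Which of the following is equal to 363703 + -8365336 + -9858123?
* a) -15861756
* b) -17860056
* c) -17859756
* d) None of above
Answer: c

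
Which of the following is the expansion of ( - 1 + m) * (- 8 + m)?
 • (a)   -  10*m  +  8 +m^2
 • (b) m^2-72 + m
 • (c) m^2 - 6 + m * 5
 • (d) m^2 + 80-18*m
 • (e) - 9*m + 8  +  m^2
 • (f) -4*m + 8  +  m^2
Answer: e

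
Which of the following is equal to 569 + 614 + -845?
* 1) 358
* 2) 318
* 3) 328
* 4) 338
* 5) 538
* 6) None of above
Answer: 4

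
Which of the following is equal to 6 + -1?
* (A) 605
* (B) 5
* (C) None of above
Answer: B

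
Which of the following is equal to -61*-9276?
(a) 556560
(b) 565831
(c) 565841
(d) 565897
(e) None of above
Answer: e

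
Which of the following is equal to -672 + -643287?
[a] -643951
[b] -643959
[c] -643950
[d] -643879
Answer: b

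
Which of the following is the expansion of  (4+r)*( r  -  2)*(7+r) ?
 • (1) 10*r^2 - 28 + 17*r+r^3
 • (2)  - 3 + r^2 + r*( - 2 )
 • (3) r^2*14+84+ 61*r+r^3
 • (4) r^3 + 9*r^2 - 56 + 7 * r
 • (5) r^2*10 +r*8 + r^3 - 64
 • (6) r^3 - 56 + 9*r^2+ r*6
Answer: 6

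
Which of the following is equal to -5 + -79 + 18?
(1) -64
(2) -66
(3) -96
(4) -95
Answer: 2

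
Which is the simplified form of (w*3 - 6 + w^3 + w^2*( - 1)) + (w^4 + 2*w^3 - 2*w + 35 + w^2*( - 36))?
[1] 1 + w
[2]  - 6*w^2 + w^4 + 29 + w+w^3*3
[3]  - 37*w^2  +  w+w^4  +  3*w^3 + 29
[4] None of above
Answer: 3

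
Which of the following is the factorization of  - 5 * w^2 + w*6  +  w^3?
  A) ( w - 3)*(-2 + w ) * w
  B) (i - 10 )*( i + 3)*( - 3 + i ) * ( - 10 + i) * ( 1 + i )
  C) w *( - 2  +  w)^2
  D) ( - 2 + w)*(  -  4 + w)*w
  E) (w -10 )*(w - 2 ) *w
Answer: A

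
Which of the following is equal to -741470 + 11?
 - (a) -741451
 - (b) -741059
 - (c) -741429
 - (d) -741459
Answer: d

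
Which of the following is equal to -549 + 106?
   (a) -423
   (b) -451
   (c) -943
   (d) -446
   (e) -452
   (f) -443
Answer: f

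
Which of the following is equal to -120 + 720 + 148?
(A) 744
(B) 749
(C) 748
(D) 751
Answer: C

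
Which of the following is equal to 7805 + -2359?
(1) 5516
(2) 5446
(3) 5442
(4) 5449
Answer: 2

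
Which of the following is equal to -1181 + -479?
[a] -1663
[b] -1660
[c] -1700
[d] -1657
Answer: b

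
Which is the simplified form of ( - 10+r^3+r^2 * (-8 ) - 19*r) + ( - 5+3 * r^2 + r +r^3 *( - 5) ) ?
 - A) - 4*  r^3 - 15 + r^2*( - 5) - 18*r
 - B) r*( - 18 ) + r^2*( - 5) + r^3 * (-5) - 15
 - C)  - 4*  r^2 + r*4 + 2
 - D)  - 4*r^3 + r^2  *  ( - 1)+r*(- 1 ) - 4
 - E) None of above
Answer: A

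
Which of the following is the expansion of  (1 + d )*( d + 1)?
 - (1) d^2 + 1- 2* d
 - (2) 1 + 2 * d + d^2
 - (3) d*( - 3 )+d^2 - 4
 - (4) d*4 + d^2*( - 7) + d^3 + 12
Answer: 2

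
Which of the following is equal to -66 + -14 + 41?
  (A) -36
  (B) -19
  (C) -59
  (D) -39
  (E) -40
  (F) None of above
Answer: D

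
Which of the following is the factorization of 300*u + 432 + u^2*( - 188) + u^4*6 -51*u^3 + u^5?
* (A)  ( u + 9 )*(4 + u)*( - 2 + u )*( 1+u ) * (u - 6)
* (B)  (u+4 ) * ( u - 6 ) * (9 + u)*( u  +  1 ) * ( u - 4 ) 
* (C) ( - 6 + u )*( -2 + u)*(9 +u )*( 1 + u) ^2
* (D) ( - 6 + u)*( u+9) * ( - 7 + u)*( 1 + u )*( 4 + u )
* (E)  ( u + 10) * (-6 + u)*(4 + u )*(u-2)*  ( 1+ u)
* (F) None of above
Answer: A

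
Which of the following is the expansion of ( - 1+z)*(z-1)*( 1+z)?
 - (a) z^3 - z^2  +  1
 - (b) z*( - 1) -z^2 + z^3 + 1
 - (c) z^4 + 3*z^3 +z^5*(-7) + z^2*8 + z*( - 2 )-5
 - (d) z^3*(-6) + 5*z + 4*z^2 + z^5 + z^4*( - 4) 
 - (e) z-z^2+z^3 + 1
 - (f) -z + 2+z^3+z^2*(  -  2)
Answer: b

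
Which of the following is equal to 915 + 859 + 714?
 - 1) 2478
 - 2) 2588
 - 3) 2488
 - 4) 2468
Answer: 3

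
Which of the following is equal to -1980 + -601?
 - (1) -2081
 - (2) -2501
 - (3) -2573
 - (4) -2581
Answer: 4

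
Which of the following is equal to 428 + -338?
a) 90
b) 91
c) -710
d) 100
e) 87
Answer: a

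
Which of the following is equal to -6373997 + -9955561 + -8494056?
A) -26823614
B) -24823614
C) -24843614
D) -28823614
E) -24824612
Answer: B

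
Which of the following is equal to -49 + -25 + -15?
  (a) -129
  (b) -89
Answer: b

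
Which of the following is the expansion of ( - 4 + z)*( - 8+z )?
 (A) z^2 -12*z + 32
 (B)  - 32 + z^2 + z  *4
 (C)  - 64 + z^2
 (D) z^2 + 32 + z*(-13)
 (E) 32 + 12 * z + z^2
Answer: A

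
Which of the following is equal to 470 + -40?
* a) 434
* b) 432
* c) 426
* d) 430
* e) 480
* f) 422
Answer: d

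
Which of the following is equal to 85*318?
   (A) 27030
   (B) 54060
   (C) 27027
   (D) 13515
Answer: A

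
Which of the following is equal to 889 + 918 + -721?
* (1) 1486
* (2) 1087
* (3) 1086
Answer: 3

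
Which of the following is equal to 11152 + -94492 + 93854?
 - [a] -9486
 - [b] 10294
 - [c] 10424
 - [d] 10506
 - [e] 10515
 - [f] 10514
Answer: f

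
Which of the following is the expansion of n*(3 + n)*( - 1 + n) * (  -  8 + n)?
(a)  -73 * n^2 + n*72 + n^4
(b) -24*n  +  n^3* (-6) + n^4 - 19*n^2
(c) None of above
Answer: c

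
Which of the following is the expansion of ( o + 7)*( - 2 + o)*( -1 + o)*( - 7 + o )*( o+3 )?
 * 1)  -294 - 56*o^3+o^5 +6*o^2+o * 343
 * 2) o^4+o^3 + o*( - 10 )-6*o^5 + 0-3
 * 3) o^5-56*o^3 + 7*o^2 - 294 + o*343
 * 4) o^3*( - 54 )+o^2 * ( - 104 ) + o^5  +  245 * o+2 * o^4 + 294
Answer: 1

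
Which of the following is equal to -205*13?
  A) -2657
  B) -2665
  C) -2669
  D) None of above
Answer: B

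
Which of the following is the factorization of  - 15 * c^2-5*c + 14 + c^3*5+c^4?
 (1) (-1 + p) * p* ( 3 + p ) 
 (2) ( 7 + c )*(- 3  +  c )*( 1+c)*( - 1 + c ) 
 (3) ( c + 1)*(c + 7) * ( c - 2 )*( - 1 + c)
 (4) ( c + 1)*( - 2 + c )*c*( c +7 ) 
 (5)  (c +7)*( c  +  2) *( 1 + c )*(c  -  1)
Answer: 3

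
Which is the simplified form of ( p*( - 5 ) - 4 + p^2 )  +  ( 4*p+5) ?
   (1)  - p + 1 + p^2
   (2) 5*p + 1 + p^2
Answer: 1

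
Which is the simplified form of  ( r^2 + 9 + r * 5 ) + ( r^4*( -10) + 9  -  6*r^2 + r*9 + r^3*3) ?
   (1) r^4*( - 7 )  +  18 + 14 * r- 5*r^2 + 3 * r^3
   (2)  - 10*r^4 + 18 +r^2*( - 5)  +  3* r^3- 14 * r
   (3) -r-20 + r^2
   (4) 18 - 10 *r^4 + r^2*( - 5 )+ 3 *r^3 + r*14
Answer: 4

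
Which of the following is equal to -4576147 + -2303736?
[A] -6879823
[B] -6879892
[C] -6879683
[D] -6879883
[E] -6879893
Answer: D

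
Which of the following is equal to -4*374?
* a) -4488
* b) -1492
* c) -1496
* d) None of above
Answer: c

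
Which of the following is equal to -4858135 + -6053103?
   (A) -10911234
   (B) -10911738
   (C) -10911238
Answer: C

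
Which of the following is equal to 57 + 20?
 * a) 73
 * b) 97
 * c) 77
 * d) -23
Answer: c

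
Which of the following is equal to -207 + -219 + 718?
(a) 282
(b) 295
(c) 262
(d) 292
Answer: d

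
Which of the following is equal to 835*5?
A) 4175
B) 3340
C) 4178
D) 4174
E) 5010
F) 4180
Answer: A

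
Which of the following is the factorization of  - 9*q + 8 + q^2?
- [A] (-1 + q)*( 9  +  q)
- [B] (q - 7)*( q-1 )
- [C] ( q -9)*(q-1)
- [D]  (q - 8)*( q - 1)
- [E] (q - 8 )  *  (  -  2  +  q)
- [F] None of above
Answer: D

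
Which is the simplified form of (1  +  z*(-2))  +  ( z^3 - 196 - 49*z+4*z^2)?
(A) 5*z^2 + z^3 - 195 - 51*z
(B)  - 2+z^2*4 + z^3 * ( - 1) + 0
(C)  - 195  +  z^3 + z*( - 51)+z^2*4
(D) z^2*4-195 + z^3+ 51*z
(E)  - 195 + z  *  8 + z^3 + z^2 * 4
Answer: C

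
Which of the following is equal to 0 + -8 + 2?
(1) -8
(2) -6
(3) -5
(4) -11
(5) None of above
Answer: 2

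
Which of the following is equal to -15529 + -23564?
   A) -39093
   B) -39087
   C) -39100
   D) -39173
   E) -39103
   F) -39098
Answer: A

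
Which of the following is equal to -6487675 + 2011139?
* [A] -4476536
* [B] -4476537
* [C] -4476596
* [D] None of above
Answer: A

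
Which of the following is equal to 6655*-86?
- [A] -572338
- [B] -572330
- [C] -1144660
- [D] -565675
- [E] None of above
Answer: B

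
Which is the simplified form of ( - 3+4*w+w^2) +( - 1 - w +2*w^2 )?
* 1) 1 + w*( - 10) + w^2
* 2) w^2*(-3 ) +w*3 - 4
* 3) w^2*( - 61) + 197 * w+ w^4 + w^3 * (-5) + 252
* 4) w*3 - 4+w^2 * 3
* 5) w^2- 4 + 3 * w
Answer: 4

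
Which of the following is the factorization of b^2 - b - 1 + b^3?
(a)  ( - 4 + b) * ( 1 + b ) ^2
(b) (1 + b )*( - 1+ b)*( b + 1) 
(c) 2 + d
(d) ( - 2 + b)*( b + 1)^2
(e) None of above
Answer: b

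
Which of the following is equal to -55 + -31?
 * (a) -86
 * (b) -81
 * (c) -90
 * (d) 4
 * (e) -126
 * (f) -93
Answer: a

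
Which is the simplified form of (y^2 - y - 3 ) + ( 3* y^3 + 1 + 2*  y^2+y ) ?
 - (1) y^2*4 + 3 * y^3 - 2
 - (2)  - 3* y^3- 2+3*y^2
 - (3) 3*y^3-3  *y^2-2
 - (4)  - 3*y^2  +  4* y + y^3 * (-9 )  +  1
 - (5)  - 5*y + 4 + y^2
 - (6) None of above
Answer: 6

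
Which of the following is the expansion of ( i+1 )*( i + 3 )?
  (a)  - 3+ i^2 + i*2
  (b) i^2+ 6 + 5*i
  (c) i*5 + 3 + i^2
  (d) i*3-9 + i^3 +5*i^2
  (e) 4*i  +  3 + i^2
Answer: e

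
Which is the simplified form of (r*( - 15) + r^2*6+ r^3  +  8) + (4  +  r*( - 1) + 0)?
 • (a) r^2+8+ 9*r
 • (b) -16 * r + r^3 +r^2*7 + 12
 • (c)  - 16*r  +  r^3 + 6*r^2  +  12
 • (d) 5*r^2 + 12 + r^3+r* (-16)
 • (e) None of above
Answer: c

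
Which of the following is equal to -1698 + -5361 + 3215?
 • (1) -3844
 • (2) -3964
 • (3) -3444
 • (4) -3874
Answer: 1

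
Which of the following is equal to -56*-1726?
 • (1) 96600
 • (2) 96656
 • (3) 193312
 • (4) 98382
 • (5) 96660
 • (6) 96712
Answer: 2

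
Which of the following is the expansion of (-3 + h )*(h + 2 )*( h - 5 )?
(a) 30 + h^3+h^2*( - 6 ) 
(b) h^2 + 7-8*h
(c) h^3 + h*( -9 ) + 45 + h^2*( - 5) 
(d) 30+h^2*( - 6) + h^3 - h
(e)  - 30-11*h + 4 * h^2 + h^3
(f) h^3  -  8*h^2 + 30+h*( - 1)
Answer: d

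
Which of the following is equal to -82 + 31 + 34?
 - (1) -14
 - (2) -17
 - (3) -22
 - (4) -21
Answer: 2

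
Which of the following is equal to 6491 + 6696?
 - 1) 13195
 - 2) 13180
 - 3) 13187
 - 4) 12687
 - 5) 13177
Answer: 3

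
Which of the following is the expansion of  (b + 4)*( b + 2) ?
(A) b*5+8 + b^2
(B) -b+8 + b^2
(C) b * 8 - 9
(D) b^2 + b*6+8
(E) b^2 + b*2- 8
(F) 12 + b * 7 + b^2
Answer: D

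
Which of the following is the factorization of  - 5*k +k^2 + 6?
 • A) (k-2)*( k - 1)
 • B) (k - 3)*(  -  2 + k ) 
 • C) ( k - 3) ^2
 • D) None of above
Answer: B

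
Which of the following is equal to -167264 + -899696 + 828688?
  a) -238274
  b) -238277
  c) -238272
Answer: c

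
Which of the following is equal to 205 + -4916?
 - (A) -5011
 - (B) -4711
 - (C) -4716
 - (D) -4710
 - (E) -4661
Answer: B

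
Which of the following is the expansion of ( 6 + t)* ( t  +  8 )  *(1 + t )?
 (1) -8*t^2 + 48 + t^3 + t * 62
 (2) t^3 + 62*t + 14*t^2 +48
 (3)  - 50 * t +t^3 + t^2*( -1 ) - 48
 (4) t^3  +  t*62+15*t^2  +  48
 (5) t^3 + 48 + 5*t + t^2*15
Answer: 4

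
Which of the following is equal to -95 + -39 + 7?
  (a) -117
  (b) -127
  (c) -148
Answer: b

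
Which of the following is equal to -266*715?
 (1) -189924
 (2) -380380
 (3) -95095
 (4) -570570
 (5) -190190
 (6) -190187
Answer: 5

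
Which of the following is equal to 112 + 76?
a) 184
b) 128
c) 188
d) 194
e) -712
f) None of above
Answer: c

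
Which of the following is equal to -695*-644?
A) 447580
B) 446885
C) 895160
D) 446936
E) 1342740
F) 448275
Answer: A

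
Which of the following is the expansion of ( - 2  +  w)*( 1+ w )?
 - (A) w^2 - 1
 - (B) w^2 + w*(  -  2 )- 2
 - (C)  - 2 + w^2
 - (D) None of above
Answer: D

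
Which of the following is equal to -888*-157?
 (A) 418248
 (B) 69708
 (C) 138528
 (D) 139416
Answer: D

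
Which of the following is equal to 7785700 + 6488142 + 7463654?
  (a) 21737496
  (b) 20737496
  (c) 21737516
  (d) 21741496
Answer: a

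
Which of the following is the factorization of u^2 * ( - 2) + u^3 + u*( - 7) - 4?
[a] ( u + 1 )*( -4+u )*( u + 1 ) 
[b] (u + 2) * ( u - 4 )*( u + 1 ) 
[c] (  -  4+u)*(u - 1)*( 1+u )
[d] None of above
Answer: a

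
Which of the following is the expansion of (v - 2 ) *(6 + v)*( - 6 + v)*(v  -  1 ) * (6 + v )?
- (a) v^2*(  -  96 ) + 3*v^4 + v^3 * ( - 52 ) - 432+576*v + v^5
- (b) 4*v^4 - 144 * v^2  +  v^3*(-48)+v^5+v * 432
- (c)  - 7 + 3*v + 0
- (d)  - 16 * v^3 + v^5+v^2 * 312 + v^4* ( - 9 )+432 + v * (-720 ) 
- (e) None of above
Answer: a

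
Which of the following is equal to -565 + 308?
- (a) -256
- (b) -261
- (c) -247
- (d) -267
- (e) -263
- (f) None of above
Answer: f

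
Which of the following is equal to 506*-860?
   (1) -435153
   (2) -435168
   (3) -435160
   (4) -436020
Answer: 3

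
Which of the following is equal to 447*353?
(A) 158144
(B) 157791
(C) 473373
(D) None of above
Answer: B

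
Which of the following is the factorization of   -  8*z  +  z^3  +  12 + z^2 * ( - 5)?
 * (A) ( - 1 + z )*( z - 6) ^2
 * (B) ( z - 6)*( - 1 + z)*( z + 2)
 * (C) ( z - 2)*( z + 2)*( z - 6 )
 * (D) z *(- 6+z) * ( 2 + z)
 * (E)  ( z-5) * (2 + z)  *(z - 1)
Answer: B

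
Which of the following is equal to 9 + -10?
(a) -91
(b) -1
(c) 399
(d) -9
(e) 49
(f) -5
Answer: b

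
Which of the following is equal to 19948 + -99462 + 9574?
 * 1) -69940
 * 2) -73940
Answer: 1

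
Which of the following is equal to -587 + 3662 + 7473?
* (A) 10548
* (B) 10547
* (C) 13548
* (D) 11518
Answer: A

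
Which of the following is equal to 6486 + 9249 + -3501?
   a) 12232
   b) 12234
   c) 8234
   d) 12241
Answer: b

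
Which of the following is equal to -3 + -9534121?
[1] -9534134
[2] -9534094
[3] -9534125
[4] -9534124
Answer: 4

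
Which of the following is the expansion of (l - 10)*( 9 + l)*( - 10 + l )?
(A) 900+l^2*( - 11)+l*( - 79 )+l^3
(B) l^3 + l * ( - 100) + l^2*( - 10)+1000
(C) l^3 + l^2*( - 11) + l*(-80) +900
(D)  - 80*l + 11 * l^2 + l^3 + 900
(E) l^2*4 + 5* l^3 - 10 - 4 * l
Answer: C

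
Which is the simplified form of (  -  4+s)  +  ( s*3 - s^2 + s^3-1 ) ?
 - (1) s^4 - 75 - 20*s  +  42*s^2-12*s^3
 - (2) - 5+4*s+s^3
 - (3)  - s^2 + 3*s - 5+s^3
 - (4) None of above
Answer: 4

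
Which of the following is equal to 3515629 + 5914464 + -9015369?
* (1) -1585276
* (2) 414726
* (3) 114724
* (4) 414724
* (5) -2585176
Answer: 4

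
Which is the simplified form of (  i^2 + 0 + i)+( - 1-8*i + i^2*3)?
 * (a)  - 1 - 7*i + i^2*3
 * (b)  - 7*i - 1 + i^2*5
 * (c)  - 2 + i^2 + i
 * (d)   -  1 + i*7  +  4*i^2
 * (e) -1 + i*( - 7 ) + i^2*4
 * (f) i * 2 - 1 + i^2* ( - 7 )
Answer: e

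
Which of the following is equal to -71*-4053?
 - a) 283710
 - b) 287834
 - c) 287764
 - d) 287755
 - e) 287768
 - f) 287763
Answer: f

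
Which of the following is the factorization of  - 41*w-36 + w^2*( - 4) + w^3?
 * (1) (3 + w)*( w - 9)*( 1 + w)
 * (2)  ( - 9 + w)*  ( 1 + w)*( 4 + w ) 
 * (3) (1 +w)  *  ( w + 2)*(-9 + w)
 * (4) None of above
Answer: 2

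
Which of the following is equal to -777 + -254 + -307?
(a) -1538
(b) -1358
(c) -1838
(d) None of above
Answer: d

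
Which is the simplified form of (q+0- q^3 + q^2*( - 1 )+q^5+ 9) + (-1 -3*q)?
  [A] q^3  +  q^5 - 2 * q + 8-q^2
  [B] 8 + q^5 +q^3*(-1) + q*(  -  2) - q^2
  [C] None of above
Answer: B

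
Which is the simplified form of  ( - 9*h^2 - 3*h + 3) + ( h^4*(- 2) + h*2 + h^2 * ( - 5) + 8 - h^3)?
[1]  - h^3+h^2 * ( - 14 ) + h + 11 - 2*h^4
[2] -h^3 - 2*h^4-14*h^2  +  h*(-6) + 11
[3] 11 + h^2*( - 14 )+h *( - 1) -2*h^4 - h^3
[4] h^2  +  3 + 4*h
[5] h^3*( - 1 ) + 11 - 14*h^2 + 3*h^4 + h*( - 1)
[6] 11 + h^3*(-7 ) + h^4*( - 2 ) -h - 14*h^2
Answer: 3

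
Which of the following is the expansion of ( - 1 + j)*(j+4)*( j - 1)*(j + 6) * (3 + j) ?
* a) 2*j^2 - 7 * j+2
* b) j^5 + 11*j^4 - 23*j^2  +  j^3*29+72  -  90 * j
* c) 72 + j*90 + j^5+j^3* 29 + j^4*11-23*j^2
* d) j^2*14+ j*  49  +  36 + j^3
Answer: b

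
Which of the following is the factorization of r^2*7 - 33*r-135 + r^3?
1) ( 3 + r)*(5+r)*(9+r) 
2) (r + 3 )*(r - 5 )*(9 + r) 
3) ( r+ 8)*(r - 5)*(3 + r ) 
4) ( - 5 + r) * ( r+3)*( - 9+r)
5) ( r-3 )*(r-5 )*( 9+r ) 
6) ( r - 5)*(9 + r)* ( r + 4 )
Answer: 2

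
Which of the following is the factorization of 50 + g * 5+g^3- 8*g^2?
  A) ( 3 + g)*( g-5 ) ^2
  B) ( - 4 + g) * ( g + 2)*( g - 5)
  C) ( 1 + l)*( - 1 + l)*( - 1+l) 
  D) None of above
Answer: D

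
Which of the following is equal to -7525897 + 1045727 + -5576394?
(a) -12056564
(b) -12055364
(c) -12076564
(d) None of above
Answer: a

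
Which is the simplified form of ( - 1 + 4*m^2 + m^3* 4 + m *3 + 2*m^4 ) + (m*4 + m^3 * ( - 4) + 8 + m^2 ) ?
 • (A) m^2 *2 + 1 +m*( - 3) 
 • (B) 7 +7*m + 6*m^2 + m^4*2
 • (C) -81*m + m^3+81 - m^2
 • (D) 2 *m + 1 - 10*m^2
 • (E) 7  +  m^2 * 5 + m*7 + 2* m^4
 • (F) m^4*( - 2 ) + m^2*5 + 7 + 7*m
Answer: E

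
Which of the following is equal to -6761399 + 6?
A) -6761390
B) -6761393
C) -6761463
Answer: B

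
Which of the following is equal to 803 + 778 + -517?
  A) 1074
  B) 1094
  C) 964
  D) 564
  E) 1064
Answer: E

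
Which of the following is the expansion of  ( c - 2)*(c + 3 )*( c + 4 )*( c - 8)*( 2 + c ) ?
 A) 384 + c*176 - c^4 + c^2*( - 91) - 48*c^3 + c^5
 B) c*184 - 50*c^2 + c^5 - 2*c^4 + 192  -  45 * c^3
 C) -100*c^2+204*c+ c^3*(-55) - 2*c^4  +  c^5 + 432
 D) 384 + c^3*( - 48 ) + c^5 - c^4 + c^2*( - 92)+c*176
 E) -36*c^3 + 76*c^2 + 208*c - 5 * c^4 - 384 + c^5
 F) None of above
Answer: D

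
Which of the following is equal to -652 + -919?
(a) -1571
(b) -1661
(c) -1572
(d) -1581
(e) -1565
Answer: a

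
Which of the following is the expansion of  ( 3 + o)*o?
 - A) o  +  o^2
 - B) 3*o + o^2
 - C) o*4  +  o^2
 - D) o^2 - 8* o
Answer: B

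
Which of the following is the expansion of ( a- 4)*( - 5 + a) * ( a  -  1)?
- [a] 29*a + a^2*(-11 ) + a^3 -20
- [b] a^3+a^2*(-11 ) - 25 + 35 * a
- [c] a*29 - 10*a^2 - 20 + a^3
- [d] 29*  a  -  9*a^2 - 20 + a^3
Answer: c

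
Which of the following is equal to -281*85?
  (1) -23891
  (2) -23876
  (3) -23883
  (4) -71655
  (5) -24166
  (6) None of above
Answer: 6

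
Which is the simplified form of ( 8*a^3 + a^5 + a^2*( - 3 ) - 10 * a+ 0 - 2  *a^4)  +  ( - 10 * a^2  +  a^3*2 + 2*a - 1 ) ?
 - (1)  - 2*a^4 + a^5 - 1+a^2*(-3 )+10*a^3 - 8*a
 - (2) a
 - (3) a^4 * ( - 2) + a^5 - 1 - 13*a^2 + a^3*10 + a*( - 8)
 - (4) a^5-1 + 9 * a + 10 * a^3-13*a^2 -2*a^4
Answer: 3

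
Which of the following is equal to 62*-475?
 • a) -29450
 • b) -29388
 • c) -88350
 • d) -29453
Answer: a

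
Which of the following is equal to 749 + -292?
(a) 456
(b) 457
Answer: b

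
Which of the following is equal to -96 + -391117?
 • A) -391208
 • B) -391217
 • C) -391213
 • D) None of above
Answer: C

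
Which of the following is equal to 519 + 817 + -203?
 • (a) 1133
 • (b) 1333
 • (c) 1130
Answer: a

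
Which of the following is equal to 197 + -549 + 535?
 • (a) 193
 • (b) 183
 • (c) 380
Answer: b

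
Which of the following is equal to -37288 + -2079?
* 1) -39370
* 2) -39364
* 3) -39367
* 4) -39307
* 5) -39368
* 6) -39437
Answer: 3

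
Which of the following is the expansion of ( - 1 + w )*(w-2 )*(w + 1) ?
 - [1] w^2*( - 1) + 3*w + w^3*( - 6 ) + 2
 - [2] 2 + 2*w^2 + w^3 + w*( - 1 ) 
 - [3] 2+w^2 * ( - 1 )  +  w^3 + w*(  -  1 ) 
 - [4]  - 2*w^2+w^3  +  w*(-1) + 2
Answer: 4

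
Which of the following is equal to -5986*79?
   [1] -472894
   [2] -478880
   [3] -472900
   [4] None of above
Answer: 1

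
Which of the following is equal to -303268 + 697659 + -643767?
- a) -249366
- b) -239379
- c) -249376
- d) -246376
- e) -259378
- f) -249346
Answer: c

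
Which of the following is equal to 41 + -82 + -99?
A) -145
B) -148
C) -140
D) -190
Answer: C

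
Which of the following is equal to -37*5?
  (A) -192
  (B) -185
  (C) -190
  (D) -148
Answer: B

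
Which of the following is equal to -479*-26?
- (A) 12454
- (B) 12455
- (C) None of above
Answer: A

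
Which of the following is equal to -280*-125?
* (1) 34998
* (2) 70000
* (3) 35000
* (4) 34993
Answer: 3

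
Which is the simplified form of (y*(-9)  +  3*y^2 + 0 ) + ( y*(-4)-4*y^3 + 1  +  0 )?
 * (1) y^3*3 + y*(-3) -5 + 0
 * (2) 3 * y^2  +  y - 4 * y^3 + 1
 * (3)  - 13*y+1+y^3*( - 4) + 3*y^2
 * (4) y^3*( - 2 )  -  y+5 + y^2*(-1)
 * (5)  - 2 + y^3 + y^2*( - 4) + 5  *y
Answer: 3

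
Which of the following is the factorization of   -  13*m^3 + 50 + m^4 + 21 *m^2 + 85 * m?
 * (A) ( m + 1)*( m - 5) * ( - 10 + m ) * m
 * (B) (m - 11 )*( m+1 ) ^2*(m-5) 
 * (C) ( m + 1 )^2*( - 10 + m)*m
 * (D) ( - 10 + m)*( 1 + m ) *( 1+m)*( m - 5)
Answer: D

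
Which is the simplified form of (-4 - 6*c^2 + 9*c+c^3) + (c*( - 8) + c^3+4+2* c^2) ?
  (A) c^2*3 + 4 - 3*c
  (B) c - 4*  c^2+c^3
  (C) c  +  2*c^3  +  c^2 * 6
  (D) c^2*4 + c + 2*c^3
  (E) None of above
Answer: E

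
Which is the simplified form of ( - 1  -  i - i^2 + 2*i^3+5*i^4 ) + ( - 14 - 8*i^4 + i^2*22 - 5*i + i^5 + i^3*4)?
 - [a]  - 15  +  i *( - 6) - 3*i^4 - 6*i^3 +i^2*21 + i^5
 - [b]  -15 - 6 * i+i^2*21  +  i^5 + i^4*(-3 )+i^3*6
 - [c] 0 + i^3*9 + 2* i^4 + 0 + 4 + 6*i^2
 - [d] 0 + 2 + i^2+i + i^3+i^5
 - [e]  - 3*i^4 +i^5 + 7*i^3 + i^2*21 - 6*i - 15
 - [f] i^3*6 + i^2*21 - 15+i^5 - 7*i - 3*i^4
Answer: b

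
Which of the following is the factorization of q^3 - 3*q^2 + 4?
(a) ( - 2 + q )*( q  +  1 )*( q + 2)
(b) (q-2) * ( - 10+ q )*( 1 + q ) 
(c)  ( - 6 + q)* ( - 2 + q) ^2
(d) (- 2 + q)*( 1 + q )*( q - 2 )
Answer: d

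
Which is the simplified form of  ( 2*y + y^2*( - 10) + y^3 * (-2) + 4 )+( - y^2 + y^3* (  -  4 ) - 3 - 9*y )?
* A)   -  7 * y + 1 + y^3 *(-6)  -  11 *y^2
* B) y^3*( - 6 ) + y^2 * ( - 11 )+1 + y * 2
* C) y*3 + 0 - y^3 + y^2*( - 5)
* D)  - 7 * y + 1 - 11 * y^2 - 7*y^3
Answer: A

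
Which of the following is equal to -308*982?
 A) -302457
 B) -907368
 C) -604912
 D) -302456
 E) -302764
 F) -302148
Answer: D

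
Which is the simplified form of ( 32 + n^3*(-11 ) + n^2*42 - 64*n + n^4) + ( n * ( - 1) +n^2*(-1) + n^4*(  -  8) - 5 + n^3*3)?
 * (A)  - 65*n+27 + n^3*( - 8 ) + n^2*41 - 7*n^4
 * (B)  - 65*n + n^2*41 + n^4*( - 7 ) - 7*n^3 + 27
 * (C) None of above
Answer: A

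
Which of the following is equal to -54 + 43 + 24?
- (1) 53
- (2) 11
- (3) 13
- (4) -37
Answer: 3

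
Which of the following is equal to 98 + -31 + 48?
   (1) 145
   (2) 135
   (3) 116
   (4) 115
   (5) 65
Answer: 4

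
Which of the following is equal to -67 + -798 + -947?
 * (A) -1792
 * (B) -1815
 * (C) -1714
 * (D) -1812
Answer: D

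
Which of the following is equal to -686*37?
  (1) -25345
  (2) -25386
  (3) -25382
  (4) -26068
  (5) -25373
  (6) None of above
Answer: 3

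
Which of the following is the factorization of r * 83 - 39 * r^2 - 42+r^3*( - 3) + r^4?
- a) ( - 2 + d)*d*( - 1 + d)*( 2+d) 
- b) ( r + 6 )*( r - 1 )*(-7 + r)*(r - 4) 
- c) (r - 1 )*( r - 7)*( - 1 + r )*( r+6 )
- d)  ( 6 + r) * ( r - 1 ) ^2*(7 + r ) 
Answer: c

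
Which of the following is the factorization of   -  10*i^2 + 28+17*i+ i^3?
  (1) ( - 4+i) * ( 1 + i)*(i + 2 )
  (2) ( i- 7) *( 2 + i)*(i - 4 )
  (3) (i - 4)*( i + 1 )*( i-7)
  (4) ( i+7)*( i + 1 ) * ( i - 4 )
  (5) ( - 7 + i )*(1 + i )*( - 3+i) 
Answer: 3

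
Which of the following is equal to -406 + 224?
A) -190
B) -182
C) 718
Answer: B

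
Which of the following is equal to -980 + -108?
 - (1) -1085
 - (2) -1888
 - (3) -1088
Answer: 3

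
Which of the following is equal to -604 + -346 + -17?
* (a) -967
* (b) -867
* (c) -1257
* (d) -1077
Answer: a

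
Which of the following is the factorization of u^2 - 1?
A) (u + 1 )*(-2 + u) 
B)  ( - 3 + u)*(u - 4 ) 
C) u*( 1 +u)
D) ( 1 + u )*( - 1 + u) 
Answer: D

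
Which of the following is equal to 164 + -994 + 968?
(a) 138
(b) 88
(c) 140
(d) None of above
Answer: a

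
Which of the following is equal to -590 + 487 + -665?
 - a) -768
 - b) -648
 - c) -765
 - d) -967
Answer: a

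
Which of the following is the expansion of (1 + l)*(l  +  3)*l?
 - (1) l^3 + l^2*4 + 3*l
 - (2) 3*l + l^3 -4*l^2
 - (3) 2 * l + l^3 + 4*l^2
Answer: 1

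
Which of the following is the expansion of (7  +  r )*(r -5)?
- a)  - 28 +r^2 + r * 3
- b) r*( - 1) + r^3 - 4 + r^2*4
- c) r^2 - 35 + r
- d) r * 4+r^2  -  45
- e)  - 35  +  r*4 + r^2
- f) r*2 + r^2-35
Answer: f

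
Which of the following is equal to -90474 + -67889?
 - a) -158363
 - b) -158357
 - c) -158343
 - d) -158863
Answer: a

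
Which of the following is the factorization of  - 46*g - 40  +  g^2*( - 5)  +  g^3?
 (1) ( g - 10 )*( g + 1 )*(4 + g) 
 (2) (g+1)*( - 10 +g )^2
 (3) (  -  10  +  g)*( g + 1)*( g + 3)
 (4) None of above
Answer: 1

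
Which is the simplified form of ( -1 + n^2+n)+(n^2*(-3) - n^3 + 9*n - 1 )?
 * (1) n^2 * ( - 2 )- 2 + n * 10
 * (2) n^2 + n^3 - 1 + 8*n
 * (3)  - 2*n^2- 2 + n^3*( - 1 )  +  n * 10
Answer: 3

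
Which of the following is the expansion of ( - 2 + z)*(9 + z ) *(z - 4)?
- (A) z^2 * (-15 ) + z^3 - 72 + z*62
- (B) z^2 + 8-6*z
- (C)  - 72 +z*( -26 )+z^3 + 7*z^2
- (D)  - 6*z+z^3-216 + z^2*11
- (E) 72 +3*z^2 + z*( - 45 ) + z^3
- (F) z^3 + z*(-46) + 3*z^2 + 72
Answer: F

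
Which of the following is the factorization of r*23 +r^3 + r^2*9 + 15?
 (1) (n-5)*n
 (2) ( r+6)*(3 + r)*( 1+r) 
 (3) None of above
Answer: 3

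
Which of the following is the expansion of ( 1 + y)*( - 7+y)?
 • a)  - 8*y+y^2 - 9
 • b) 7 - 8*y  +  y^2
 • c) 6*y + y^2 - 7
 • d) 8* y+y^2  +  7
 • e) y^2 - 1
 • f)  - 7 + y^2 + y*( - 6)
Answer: f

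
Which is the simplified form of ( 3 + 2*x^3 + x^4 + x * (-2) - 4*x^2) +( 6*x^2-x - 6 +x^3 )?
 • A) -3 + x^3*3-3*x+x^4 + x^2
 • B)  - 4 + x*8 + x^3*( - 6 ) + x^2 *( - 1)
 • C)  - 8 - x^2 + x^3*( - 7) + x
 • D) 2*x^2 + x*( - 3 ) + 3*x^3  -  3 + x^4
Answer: D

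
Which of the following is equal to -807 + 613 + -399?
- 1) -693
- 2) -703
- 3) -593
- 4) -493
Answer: 3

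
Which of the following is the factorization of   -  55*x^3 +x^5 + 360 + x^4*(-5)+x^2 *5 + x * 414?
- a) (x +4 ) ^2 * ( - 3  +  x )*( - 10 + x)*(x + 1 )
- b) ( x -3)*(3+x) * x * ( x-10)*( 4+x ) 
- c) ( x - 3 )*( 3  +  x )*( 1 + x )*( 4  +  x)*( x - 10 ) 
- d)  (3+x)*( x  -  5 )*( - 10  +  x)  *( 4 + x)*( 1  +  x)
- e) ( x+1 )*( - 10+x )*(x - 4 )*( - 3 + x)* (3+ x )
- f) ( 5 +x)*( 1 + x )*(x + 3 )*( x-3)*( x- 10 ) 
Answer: c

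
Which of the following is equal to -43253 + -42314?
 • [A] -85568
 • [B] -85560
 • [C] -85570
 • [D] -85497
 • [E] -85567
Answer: E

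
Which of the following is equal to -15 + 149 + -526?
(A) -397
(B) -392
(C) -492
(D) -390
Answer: B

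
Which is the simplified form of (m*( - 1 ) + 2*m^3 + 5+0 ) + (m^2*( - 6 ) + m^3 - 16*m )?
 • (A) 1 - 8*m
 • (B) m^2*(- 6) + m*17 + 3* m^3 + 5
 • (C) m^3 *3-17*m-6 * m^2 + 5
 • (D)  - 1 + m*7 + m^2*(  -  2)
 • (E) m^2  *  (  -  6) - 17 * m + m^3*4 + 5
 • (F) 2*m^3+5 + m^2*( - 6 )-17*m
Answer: C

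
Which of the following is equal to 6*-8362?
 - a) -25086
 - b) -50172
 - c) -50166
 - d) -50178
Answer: b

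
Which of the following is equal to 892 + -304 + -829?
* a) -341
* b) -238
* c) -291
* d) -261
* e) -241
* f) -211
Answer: e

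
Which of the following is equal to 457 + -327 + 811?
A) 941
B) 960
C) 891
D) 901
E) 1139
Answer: A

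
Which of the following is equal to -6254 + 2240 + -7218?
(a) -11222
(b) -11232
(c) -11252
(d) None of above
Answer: b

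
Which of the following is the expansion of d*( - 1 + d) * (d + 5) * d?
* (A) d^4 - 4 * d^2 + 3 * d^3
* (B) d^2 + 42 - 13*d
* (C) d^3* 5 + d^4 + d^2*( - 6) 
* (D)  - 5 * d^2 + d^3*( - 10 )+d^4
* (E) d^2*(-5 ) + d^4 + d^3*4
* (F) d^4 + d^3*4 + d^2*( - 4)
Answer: E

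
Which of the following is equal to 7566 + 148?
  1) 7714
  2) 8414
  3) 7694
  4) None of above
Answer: 1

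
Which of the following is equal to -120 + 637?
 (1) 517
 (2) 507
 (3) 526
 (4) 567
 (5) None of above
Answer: 1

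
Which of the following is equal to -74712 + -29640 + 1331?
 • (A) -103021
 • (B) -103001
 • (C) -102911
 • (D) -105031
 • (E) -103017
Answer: A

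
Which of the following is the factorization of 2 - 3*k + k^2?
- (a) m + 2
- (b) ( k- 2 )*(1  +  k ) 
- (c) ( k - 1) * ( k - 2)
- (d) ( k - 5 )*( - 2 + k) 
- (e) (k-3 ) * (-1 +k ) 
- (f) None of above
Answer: c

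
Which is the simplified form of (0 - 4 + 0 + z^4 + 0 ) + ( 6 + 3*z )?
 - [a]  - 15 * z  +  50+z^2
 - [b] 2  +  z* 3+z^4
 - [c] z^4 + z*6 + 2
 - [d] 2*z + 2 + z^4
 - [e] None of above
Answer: b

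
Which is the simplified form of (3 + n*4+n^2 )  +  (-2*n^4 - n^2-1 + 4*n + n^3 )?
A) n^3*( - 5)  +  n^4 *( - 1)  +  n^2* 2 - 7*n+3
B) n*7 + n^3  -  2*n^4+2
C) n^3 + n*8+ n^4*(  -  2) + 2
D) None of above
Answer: C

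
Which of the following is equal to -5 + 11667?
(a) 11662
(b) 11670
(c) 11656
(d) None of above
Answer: a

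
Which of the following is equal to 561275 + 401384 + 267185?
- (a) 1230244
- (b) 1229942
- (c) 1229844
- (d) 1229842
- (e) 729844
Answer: c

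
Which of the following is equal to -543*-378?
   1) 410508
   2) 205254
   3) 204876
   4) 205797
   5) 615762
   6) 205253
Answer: 2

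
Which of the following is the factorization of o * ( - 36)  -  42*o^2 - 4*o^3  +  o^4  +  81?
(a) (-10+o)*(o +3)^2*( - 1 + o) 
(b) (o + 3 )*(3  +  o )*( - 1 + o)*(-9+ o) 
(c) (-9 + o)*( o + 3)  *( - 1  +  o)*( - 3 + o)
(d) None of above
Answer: b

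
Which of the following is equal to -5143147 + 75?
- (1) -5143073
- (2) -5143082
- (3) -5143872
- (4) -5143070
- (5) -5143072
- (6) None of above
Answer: 5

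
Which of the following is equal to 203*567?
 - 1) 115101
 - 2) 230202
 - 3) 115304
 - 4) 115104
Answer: 1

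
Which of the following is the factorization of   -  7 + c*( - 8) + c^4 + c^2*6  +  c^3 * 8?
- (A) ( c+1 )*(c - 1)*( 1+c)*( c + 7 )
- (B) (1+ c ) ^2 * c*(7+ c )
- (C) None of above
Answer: A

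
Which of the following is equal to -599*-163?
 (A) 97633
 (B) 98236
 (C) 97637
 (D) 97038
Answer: C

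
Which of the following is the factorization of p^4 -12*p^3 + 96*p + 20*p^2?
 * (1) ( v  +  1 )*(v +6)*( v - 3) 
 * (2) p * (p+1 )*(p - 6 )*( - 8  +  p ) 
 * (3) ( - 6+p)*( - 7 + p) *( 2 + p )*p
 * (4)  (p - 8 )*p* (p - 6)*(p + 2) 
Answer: 4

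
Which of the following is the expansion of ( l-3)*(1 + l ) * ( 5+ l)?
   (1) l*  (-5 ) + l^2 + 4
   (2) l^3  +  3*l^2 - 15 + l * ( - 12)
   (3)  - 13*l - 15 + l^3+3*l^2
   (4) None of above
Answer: 3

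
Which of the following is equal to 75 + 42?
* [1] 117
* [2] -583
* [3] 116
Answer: 1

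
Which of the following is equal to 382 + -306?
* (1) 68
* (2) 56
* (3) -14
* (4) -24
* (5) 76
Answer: 5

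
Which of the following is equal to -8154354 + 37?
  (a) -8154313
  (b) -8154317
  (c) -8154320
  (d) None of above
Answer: b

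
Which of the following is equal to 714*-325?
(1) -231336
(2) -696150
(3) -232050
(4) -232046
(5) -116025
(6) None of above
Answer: 3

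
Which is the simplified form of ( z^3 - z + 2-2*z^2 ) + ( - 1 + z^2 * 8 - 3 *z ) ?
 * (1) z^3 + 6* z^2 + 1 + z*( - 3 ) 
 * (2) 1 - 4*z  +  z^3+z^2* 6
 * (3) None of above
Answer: 2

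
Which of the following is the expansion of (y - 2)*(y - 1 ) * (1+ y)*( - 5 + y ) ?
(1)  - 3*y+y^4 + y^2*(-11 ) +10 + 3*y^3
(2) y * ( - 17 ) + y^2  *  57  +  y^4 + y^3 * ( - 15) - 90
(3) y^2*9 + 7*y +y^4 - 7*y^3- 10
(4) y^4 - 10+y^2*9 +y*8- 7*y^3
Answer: 3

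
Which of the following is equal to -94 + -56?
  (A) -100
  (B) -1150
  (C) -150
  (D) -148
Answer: C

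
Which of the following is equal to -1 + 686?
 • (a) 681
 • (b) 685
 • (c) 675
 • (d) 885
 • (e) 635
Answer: b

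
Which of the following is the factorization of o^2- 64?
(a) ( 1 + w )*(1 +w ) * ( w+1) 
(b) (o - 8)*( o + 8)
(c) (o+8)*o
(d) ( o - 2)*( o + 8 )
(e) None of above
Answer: b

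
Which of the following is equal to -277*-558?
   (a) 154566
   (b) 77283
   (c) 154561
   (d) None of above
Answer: a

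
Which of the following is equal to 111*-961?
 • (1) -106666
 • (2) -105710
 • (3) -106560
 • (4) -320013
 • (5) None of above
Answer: 5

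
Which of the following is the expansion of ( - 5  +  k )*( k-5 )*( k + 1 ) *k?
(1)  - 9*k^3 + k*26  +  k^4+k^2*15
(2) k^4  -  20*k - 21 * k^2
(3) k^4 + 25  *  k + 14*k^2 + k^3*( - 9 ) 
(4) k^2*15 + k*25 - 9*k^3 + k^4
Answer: 4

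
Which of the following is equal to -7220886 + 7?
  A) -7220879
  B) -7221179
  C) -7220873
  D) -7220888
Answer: A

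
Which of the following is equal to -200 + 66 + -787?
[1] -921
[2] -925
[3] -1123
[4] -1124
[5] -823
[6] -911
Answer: 1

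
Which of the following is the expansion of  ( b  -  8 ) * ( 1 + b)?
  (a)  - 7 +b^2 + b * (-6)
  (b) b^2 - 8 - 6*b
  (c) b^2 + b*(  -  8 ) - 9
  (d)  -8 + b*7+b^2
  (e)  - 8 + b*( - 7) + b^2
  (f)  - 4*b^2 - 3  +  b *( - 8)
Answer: e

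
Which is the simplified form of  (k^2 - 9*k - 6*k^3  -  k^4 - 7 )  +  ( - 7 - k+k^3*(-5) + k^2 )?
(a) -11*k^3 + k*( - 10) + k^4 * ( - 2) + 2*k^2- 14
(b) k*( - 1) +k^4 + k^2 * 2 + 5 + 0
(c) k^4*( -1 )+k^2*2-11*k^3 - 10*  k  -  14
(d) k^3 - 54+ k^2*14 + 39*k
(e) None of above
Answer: c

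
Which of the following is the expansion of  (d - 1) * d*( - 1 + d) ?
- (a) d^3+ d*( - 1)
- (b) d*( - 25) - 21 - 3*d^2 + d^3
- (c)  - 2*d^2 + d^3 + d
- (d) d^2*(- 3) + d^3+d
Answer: c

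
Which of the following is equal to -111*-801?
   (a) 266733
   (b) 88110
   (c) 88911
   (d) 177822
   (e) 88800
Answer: c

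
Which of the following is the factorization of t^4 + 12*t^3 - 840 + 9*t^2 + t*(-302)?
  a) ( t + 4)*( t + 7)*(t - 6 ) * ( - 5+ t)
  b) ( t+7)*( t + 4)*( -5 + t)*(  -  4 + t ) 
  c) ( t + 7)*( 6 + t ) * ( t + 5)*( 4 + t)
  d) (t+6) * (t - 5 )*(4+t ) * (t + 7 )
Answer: d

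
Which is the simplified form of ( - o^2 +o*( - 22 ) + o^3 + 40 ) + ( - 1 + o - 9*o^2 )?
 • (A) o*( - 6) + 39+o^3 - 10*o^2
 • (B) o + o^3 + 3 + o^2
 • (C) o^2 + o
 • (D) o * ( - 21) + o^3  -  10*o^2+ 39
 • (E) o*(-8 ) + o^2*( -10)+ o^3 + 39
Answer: D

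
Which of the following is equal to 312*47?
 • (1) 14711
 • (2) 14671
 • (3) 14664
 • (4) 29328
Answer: 3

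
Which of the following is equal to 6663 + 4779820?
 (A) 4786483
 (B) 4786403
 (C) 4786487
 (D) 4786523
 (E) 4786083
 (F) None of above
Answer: A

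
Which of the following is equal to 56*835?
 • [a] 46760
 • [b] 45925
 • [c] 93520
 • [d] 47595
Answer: a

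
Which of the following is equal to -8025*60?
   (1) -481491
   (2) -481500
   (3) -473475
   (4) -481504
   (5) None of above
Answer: 2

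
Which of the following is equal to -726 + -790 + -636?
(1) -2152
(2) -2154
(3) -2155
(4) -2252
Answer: 1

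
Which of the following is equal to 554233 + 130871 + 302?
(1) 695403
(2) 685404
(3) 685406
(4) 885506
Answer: 3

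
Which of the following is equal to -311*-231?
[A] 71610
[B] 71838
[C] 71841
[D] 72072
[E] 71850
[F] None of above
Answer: C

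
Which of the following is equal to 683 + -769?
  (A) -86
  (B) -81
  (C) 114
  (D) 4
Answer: A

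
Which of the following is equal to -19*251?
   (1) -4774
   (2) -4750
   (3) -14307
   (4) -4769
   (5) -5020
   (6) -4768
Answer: 4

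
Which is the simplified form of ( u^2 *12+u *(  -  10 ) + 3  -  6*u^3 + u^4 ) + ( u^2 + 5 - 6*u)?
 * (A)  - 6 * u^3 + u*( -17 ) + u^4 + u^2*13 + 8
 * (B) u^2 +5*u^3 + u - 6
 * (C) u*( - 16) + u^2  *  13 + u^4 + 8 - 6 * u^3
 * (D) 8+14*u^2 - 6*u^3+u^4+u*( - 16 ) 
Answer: C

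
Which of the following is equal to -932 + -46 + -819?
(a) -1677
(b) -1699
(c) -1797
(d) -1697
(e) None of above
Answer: c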